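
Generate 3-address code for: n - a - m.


Break into single-operator statements:
t1 = n - a
t2 = t1 - m


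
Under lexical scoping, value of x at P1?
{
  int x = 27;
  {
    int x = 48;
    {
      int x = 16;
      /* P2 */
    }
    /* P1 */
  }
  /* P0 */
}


x declared in the same block as P1
x = 48


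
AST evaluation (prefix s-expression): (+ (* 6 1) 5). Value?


Evaluate inner: (* 6 1) = 6
Evaluate root: (+ 6 5) = 11
Result: 11


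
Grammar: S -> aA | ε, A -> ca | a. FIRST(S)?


Per alternative of S: FIRST(aA) = {a}; FIRST(ε) = {ε}
FIRST(S) = {a, ε}


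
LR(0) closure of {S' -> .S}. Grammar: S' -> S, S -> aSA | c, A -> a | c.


Start: S' -> .S
For each item with dot before a nonterminal B, add B -> .γ for every B-production
Closure: [S' -> .S, S -> .aSA, S -> .c]


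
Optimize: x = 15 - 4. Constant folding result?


15 - 4 = 11 at compile time
Optimized: x = 11


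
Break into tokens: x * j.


Scan left to right, longest-match per lexeme
Tokens: ID(x), OP(*), ID(j)


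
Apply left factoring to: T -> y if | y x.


Common prefix: 'y'
Factored: T -> y T', T' -> if | x


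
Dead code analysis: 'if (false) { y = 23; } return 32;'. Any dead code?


condition is constant false, so the whole block is unreachable
Dead: 'if (false) { y = 23; }'


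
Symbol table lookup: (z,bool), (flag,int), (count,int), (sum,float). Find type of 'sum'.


Lookup 'sum' → type float


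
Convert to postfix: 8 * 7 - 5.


Left to right (same or higher precedence on left)
Postfix: 8 7 * 5 -


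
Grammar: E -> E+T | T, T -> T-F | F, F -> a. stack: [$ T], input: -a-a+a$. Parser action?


shift '-' to continue T -> T-F
Action: shift


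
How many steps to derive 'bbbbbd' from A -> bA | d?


Derivation: A => bA => bbA => bbbA => bbbbA => bbbbbA => bbbbbd
Steps: 6


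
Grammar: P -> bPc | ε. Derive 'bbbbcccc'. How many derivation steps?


Derivation: P => bPc => bbPcc => bbbPccc => bbbbPcccc => bbbbcccc
Steps: 5


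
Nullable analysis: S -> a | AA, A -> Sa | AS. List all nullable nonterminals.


A nonterminal is nullable iff some alternative derives ε (directly, or every symbol in it is nullable)
Nullable: {}


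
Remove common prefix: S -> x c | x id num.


Common prefix: 'x'
Factored: S -> x S', S' -> c | id num


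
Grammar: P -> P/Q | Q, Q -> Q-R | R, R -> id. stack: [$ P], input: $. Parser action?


start symbol P on stack, input exhausted
Action: accept


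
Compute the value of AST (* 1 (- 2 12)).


Evaluate inner: (- 2 12) = -10
Evaluate root: (* 1 -10) = -10
Result: -10


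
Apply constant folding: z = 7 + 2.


7 + 2 = 9 at compile time
Optimized: z = 9


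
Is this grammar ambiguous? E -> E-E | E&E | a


'a-a&a' has two parse trees (no precedence encoded between - and &)
Ambiguous


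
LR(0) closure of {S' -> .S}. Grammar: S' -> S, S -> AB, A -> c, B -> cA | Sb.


Start: S' -> .S
For each item with dot before a nonterminal B, add B -> .γ for every B-production
Closure: [S' -> .S, S -> .AB, A -> .c]


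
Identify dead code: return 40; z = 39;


statement follows a return and is unreachable
Dead: 'z = 39'


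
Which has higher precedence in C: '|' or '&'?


'&' is bitwise AND (level 5); '|' is bitwise OR (level 3)
Higher level binds tighter
'&' has higher precedence than '|'


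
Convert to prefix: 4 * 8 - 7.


left-to-right (same/higher precedence on left): tree is (- (* 4 8) 7)
Prefix: - * 4 8 7


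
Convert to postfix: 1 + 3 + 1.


Left to right (same or higher precedence on left)
Postfix: 1 3 + 1 +


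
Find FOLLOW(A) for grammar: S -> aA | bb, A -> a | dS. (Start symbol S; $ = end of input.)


$ ∈ FOLLOW(S). For each A -> αBβ: add FIRST(β)\{ε} to FOLLOW(B); if β nullable, add FOLLOW(A).
FOLLOW(A) = {$}


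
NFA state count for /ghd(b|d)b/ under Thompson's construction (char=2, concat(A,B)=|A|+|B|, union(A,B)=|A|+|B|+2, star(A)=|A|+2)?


Syntax tree has 6 char leaf(s), 1 union(s), 0 star(s)
chars contribute 6×2 = 12; each union adds +2; each star adds +2
Total: 12 + 2 + 0 = 14 states


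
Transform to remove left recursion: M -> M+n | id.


Left-recursive alternatives: M+n; non-recursive: id
Introduce M': M -> idM', M' -> +nM' | ε


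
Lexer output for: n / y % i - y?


Scan left to right, longest-match per lexeme
Tokens: ID(n), OP(/), ID(y), OP(%), ID(i), OP(-), ID(y)


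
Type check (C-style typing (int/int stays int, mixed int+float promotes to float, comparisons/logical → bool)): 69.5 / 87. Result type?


Operand types: float / int
Rule: mixed int/float promotes to float; int/int stays int
Result type: float


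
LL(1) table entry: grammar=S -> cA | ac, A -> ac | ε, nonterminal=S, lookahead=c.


For [S, c]: 'c' ∈ FIRST(cA)
Entry: S -> cA


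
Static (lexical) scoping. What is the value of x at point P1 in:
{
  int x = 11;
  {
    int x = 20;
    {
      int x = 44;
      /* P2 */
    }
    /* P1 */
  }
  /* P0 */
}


x declared in the same block as P1
x = 20


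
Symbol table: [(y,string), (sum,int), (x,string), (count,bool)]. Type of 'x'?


Lookup 'x' → type string


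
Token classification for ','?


Pattern: delimiter/punctuation
Type: PUNCTUATION


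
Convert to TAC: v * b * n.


Break into single-operator statements:
t1 = v * b
t2 = t1 * n


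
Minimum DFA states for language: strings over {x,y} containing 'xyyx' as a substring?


KMP-style automaton: 4 progress states + 1 absorbing accept = 5
Minimal DFA: 5 states


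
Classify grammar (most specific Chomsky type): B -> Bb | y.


Left-linear: every RHS is a terminal or one nonterminal followed by a terminal
Classification: Type 3 (Regular)


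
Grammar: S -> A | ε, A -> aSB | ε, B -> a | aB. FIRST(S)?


Per alternative of S: FIRST(A) = {a, ε}; FIRST(ε) = {ε}
FIRST(S) = {a, ε}


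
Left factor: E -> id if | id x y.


Common prefix: 'id'
Factored: E -> id E', E' -> if | x y


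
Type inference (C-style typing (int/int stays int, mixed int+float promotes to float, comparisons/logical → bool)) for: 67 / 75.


Operand types: int / int
Rule: mixed int/float promotes to float; int/int stays int
Result type: int


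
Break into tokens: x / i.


Scan left to right, longest-match per lexeme
Tokens: ID(x), OP(/), ID(i)


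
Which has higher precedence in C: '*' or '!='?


'*' is multiplicative (level 10); '!=' is equality (level 6)
Higher level binds tighter
'*' has higher precedence than '!='


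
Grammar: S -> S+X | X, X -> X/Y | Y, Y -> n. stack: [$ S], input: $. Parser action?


start symbol S on stack, input exhausted
Action: accept


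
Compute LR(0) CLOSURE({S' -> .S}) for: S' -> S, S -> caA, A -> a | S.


Start: S' -> .S
For each item with dot before a nonterminal B, add B -> .γ for every B-production
Closure: [S' -> .S, S -> .caA]


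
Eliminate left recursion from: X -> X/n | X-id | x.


Left-recursive alternatives: X/n, X-id; non-recursive: x
Introduce X': X -> xX', X' -> /nX' | -idX' | ε


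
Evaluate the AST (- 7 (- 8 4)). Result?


Evaluate inner: (- 8 4) = 4
Evaluate root: (- 7 4) = 3
Result: 3


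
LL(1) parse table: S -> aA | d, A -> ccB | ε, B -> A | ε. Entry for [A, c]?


For [A, c]: 'c' ∈ FIRST(ccB)
Entry: A -> ccB


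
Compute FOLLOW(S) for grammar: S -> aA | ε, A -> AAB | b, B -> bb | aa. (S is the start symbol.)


$ ∈ FOLLOW(S). For each A -> αBβ: add FIRST(β)\{ε} to FOLLOW(B); if β nullable, add FOLLOW(A).
FOLLOW(S) = {$}


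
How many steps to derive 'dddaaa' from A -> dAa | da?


Derivation: A => dAa => ddAaa => dddaaa
Steps: 3


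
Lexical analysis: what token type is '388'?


Pattern: digits only
Type: INTEGER_LITERAL


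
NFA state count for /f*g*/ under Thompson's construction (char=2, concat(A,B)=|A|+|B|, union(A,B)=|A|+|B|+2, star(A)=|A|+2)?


Syntax tree has 2 char leaf(s), 0 union(s), 2 star(s)
chars contribute 2×2 = 4; each union adds +2; each star adds +2
Total: 4 + 0 + 4 = 8 states


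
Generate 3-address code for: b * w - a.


Break into single-operator statements:
t1 = b * w
t2 = t1 - a


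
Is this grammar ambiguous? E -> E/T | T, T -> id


precedence layered via separate nonterminal T: deterministic
Unambiguous


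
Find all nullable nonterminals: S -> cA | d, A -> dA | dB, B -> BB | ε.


A nonterminal is nullable iff some alternative derives ε (directly, or every symbol in it is nullable)
Nullable: {B}


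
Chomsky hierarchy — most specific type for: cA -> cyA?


LHS has context (more than one symbol) and |LHS| ≤ |RHS|
Classification: Type 1 (Context-Sensitive)


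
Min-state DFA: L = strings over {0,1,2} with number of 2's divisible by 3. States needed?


Track (count of 2) mod 3: states 0..2, accept at 0
Minimal DFA: 3 states


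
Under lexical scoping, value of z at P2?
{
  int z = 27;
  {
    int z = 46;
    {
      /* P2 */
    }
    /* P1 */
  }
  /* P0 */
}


P2's block does not declare z; resolves to the enclosing declaration at depth 1
z = 46


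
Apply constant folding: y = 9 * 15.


9 * 15 = 135 at compile time
Optimized: y = 135


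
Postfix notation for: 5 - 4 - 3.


Left to right (same or higher precedence on left)
Postfix: 5 4 - 3 -


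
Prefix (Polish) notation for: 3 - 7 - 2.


left-to-right (same/higher precedence on left): tree is (- (- 3 7) 2)
Prefix: - - 3 7 2


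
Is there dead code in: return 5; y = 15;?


statement follows a return and is unreachable
Dead: 'y = 15'


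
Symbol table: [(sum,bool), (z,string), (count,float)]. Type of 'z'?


Lookup 'z' → type string


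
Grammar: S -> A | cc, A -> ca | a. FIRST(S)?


Per alternative of S: FIRST(A) = {a, c}; FIRST(cc) = {c}
FIRST(S) = {a, c}


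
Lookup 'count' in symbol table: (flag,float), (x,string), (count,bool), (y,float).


Lookup 'count' → type bool


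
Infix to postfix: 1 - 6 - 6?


Left to right (same or higher precedence on left)
Postfix: 1 6 - 6 -


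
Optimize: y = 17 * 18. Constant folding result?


17 * 18 = 306 at compile time
Optimized: y = 306


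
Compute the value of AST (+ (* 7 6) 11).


Evaluate inner: (* 7 6) = 42
Evaluate root: (+ 42 11) = 53
Result: 53


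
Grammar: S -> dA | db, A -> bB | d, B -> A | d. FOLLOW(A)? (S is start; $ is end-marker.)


$ ∈ FOLLOW(S). For each A -> αBβ: add FIRST(β)\{ε} to FOLLOW(B); if β nullable, add FOLLOW(A).
FOLLOW(A) = {$}


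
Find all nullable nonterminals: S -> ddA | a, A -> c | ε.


A nonterminal is nullable iff some alternative derives ε (directly, or every symbol in it is nullable)
Nullable: {A}


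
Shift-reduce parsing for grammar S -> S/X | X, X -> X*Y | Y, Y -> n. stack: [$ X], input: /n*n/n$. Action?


lookahead ∉ {*} so X won't extend; reduce S -> X
Action: reduce (S -> X)


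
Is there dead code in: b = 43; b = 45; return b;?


first assignment to b is overwritten before any read
Dead: 'b = 43'


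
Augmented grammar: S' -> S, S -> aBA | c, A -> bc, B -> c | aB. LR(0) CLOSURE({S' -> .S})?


Start: S' -> .S
For each item with dot before a nonterminal B, add B -> .γ for every B-production
Closure: [S' -> .S, S -> .aBA, S -> .c]


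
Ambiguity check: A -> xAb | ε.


balanced x^n…b^n: each string has a unique parse
Unambiguous


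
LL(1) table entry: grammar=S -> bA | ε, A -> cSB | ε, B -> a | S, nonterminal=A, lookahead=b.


For [A, b]: ε is nullable and 'b' ∈ FOLLOW(A)
Entry: A -> ε


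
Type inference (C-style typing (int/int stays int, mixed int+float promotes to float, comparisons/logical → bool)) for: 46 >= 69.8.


Operand types: int >= float
Rule: comparison yields bool
Result type: bool


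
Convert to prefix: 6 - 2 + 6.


left-to-right (same/higher precedence on left): tree is (+ (- 6 2) 6)
Prefix: + - 6 2 6


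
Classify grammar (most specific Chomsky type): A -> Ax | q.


Left-linear: every RHS is a terminal or one nonterminal followed by a terminal
Classification: Type 3 (Regular)


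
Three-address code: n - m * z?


Break into single-operator statements:
t1 = m * z
t2 = n - t1


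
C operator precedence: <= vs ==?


'<=' is relational (level 7); '==' is equality (level 6)
Higher level binds tighter
'<=' has higher precedence than '=='


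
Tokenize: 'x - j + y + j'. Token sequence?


Scan left to right, longest-match per lexeme
Tokens: ID(x), OP(-), ID(j), OP(+), ID(y), OP(+), ID(j)


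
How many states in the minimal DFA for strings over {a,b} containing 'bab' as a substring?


KMP-style automaton: 3 progress states + 1 absorbing accept = 4
Minimal DFA: 4 states


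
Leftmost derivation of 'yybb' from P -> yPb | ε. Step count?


Derivation: P => yPb => yyPbb => yybb
Steps: 3


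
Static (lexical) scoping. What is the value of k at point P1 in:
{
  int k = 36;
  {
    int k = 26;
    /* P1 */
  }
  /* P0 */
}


k declared in the same block as P1
k = 26


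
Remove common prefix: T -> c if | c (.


Common prefix: 'c'
Factored: T -> c T', T' -> if | (


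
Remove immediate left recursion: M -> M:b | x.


Left-recursive alternatives: M:b; non-recursive: x
Introduce M': M -> xM', M' -> :bM' | ε


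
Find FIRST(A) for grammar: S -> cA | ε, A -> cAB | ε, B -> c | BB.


Per alternative of A: FIRST(cAB) = {c}; FIRST(ε) = {ε}
FIRST(A) = {c, ε}


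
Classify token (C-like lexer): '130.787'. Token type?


Pattern: digits with a decimal point
Type: FLOAT_LITERAL


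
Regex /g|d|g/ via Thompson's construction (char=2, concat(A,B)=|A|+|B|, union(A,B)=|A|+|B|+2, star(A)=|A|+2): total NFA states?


Syntax tree has 3 char leaf(s), 2 union(s), 0 star(s)
chars contribute 3×2 = 6; each union adds +2; each star adds +2
Total: 6 + 4 + 0 = 10 states


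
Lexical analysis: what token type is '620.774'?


Pattern: digits with a decimal point
Type: FLOAT_LITERAL


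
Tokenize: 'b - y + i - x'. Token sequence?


Scan left to right, longest-match per lexeme
Tokens: ID(b), OP(-), ID(y), OP(+), ID(i), OP(-), ID(x)


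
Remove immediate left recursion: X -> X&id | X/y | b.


Left-recursive alternatives: X&id, X/y; non-recursive: b
Introduce X': X -> bX', X' -> &idX' | /yX' | ε


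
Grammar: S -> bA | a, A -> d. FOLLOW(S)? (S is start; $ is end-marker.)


$ ∈ FOLLOW(S). For each A -> αBβ: add FIRST(β)\{ε} to FOLLOW(B); if β nullable, add FOLLOW(A).
FOLLOW(S) = {$}


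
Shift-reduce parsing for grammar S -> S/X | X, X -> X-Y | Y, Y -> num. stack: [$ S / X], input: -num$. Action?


'-' can extend X; shift to build X -> X-Y
Action: shift


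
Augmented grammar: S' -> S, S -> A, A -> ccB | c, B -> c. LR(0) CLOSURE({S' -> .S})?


Start: S' -> .S
For each item with dot before a nonterminal B, add B -> .γ for every B-production
Closure: [S' -> .S, S -> .A, A -> .ccB, A -> .c]


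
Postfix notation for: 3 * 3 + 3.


Left to right (same or higher precedence on left)
Postfix: 3 3 * 3 +


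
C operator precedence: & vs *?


'*' is multiplicative (level 10); '&' is bitwise AND (level 5)
Higher level binds tighter
'*' has higher precedence than '&'


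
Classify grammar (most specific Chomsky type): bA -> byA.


LHS has context (more than one symbol) and |LHS| ≤ |RHS|
Classification: Type 1 (Context-Sensitive)


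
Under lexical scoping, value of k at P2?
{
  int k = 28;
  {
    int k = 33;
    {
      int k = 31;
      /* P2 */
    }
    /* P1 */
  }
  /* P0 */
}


k declared in the same block as P2
k = 31


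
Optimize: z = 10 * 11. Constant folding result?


10 * 11 = 110 at compile time
Optimized: z = 110


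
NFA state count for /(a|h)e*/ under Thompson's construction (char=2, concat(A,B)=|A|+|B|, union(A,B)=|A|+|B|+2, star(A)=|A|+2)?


Syntax tree has 3 char leaf(s), 1 union(s), 1 star(s)
chars contribute 3×2 = 6; each union adds +2; each star adds +2
Total: 6 + 2 + 2 = 10 states


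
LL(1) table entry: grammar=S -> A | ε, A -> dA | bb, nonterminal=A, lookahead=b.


For [A, b]: 'b' ∈ FIRST(bb)
Entry: A -> bb


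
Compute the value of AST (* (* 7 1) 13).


Evaluate inner: (* 7 1) = 7
Evaluate root: (* 7 13) = 91
Result: 91


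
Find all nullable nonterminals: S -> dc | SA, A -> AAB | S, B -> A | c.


A nonterminal is nullable iff some alternative derives ε (directly, or every symbol in it is nullable)
Nullable: {}


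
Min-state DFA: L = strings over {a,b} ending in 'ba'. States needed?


Track the longest suffix of input matching a prefix of 'ba': 3 classes (prefixes of length 0..2)
Minimal DFA: 3 states


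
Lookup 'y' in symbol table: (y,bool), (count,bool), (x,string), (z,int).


Lookup 'y' → type bool


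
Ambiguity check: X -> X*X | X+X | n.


'n*n+n' has two parse trees (no precedence encoded between * and +)
Ambiguous


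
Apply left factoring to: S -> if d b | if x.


Common prefix: 'if'
Factored: S -> if S', S' -> d b | x


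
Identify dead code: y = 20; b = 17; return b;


y is assigned but never read
Dead: 'y = 20'


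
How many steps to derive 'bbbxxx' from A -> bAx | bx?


Derivation: A => bAx => bbAxx => bbbxxx
Steps: 3


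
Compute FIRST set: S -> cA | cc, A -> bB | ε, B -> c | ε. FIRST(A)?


Per alternative of A: FIRST(bB) = {b}; FIRST(ε) = {ε}
FIRST(A) = {b, ε}


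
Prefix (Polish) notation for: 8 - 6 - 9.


left-to-right (same/higher precedence on left): tree is (- (- 8 6) 9)
Prefix: - - 8 6 9


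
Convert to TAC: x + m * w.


Break into single-operator statements:
t1 = m * w
t2 = x + t1


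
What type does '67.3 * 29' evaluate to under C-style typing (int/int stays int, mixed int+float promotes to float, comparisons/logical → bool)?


Operand types: float * int
Rule: mixed int/float promotes to float; int/int stays int
Result type: float


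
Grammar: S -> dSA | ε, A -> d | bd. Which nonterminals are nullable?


A nonterminal is nullable iff some alternative derives ε (directly, or every symbol in it is nullable)
Nullable: {S}


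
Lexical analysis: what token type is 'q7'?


Pattern: letter/underscore followed by alphanumerics, not a keyword
Type: IDENTIFIER


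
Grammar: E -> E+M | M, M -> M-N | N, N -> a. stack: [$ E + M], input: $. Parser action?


handle 'E+M' on top; lookahead ∈ FOLLOW(E) = {+, $}
Action: reduce (E -> E+M)


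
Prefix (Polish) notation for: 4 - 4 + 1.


left-to-right (same/higher precedence on left): tree is (+ (- 4 4) 1)
Prefix: + - 4 4 1


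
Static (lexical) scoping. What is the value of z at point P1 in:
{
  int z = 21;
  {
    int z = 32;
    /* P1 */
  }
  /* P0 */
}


z declared in the same block as P1
z = 32


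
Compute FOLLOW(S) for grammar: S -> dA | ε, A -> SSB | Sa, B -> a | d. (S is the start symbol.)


$ ∈ FOLLOW(S). For each A -> αBβ: add FIRST(β)\{ε} to FOLLOW(B); if β nullable, add FOLLOW(A).
FOLLOW(S) = {$, a, d}


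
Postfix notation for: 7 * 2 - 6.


Left to right (same or higher precedence on left)
Postfix: 7 2 * 6 -


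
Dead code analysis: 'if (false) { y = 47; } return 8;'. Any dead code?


condition is constant false, so the whole block is unreachable
Dead: 'if (false) { y = 47; }'


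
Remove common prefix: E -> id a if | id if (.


Common prefix: 'id'
Factored: E -> id E', E' -> a if | if (


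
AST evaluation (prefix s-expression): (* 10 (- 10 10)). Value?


Evaluate inner: (- 10 10) = 0
Evaluate root: (* 10 0) = 0
Result: 0


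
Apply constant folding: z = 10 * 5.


10 * 5 = 50 at compile time
Optimized: z = 50


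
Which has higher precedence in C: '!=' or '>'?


'>' is relational (level 7); '!=' is equality (level 6)
Higher level binds tighter
'>' has higher precedence than '!='


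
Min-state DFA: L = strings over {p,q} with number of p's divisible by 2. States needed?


Track (count of p) mod 2: states 0..1, accept at 0
Minimal DFA: 2 states


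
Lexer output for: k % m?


Scan left to right, longest-match per lexeme
Tokens: ID(k), OP(%), ID(m)


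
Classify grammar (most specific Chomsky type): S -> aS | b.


Right-linear: every RHS is a terminal or a terminal followed by one nonterminal
Classification: Type 3 (Regular)


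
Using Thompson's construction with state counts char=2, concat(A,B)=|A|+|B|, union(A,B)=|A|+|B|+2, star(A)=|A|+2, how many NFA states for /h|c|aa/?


Syntax tree has 4 char leaf(s), 2 union(s), 0 star(s)
chars contribute 4×2 = 8; each union adds +2; each star adds +2
Total: 8 + 4 + 0 = 12 states


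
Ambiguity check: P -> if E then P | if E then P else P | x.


dangling else: 'if E then if E then x else x' parses two ways
Ambiguous


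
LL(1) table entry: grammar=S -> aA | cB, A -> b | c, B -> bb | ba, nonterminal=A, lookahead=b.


For [A, b]: 'b' ∈ FIRST(b)
Entry: A -> b


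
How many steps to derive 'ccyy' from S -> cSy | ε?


Derivation: S => cSy => ccSyy => ccyy
Steps: 3


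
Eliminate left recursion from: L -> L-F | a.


Left-recursive alternatives: L-F; non-recursive: a
Introduce L': L -> aL', L' -> -FL' | ε


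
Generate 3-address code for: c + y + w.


Break into single-operator statements:
t1 = c + y
t2 = t1 + w


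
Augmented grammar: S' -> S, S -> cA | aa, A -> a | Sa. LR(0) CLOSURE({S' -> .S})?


Start: S' -> .S
For each item with dot before a nonterminal B, add B -> .γ for every B-production
Closure: [S' -> .S, S -> .cA, S -> .aa]


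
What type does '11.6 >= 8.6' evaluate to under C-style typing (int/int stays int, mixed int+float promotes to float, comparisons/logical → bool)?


Operand types: float >= float
Rule: comparison yields bool
Result type: bool


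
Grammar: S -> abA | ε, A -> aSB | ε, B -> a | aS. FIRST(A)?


Per alternative of A: FIRST(aSB) = {a}; FIRST(ε) = {ε}
FIRST(A) = {a, ε}


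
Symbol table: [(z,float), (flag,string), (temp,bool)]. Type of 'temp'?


Lookup 'temp' → type bool


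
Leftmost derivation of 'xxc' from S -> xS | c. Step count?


Derivation: S => xS => xxS => xxc
Steps: 3


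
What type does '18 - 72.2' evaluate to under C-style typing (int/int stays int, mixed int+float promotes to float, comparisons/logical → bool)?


Operand types: int - float
Rule: mixed int/float promotes to float; int/int stays int
Result type: float


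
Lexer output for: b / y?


Scan left to right, longest-match per lexeme
Tokens: ID(b), OP(/), ID(y)


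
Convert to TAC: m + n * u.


Break into single-operator statements:
t1 = n * u
t2 = m + t1


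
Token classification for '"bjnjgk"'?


Pattern: double-quoted sequence
Type: STRING_LITERAL


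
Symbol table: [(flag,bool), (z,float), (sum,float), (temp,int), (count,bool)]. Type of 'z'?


Lookup 'z' → type float


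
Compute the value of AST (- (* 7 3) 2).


Evaluate inner: (* 7 3) = 21
Evaluate root: (- 21 2) = 19
Result: 19


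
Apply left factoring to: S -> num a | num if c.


Common prefix: 'num'
Factored: S -> num S', S' -> a | if c


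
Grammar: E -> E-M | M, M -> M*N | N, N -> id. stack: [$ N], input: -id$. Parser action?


'N' (not preceded by M*) is the handle for M -> N
Action: reduce (M -> N)


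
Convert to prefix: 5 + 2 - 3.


left-to-right (same/higher precedence on left): tree is (- (+ 5 2) 3)
Prefix: - + 5 2 3


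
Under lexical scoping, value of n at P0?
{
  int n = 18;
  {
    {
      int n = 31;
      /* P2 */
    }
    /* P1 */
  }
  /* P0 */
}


n declared in the same block as P0
n = 18


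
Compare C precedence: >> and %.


'%' is multiplicative (level 10); '>>' is shift (level 8)
Higher level binds tighter
'%' has higher precedence than '>>'


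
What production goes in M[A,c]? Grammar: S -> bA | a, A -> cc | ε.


For [A, c]: 'c' ∈ FIRST(cc)
Entry: A -> cc


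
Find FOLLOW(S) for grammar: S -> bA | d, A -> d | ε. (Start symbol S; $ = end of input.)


$ ∈ FOLLOW(S). For each A -> αBβ: add FIRST(β)\{ε} to FOLLOW(B); if β nullable, add FOLLOW(A).
FOLLOW(S) = {$}


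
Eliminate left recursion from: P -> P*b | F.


Left-recursive alternatives: P*b; non-recursive: F
Introduce P': P -> FP', P' -> *bP' | ε


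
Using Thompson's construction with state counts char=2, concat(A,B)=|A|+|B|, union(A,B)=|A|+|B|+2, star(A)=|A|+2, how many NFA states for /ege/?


Syntax tree has 3 char leaf(s), 0 union(s), 0 star(s)
chars contribute 3×2 = 6; each union adds +2; each star adds +2
Total: 6 + 0 + 0 = 6 states


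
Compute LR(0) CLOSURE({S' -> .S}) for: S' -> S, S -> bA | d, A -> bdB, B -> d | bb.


Start: S' -> .S
For each item with dot before a nonterminal B, add B -> .γ for every B-production
Closure: [S' -> .S, S -> .bA, S -> .d]


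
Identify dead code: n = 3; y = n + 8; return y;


n is read by y's definition; y is returned
No dead code


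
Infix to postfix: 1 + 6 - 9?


Left to right (same or higher precedence on left)
Postfix: 1 6 + 9 -


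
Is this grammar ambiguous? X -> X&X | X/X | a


'a&a/a' has two parse trees (no precedence encoded between & and /)
Ambiguous


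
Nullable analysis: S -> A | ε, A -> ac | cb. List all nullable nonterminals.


A nonterminal is nullable iff some alternative derives ε (directly, or every symbol in it is nullable)
Nullable: {S}


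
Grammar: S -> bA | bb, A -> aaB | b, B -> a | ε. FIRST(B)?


Per alternative of B: FIRST(a) = {a}; FIRST(ε) = {ε}
FIRST(B) = {a, ε}


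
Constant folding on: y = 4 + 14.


4 + 14 = 18 at compile time
Optimized: y = 18


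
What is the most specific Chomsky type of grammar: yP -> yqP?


LHS has context (more than one symbol) and |LHS| ≤ |RHS|
Classification: Type 1 (Context-Sensitive)


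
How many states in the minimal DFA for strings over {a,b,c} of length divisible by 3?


Track length mod 3: states 0..2, accept at 0
Minimal DFA: 3 states


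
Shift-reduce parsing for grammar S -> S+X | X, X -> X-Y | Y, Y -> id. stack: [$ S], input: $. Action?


start symbol S on stack, input exhausted
Action: accept


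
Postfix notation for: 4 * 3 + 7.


Left to right (same or higher precedence on left)
Postfix: 4 3 * 7 +


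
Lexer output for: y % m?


Scan left to right, longest-match per lexeme
Tokens: ID(y), OP(%), ID(m)


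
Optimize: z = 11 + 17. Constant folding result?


11 + 17 = 28 at compile time
Optimized: z = 28


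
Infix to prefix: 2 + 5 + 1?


left-to-right (same/higher precedence on left): tree is (+ (+ 2 5) 1)
Prefix: + + 2 5 1


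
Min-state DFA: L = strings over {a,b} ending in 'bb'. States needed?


Track the longest suffix of input matching a prefix of 'bb': 3 classes (prefixes of length 0..2)
Minimal DFA: 3 states


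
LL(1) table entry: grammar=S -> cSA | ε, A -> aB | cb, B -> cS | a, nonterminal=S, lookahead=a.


For [S, a]: ε is nullable and 'a' ∈ FOLLOW(S)
Entry: S -> ε


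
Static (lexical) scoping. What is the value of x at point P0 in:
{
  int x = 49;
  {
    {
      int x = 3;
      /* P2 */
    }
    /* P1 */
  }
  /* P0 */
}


x declared in the same block as P0
x = 49


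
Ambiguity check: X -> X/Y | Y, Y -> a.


precedence layered via separate nonterminal Y: deterministic
Unambiguous


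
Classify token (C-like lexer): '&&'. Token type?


Pattern: operator symbol
Type: OPERATOR


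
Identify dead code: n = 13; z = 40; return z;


n is assigned but never read
Dead: 'n = 13'


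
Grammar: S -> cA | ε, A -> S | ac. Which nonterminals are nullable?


A nonterminal is nullable iff some alternative derives ε (directly, or every symbol in it is nullable)
Nullable: {A, S}


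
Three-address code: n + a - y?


Break into single-operator statements:
t1 = n + a
t2 = t1 - y


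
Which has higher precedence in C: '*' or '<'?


'*' is multiplicative (level 10); '<' is relational (level 7)
Higher level binds tighter
'*' has higher precedence than '<'


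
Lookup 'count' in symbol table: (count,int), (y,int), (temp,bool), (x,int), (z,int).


Lookup 'count' → type int


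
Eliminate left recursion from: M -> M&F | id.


Left-recursive alternatives: M&F; non-recursive: id
Introduce M': M -> idM', M' -> &FM' | ε


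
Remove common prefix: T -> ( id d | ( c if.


Common prefix: '('
Factored: T -> ( T', T' -> id d | c if


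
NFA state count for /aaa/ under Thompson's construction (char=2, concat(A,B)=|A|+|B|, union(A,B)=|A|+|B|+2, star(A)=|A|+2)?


Syntax tree has 3 char leaf(s), 0 union(s), 0 star(s)
chars contribute 3×2 = 6; each union adds +2; each star adds +2
Total: 6 + 0 + 0 = 6 states


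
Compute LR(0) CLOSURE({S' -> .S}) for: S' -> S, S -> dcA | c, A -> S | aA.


Start: S' -> .S
For each item with dot before a nonterminal B, add B -> .γ for every B-production
Closure: [S' -> .S, S -> .dcA, S -> .c]


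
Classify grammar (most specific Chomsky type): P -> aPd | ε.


Single nonterminal LHS, but a^n d^n is not regular
Classification: Type 2 (Context-Free)


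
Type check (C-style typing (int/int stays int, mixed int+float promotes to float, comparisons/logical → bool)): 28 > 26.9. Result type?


Operand types: int > float
Rule: comparison yields bool
Result type: bool


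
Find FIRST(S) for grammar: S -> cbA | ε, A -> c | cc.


Per alternative of S: FIRST(cbA) = {c}; FIRST(ε) = {ε}
FIRST(S) = {c, ε}


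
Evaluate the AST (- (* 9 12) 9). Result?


Evaluate inner: (* 9 12) = 108
Evaluate root: (- 108 9) = 99
Result: 99


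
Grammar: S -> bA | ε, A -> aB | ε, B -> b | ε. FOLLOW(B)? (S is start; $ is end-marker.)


$ ∈ FOLLOW(S). For each A -> αBβ: add FIRST(β)\{ε} to FOLLOW(B); if β nullable, add FOLLOW(A).
FOLLOW(B) = {$}


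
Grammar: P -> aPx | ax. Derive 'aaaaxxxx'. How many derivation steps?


Derivation: P => aPx => aaPxx => aaaPxxx => aaaaxxxx
Steps: 4


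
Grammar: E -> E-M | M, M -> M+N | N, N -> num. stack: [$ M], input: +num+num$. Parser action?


shift '+' to continue M -> M+N
Action: shift


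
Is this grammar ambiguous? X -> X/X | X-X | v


'v/v-v' has two parse trees (no precedence encoded between / and -)
Ambiguous


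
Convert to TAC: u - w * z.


Break into single-operator statements:
t1 = w * z
t2 = u - t1


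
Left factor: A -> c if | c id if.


Common prefix: 'c'
Factored: A -> c A', A' -> if | id if


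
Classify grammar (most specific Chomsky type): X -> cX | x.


Right-linear: every RHS is a terminal or a terminal followed by one nonterminal
Classification: Type 3 (Regular)


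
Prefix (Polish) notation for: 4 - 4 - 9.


left-to-right (same/higher precedence on left): tree is (- (- 4 4) 9)
Prefix: - - 4 4 9


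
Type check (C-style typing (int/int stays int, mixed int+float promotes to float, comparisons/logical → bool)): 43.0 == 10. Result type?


Operand types: float == int
Rule: comparison yields bool
Result type: bool


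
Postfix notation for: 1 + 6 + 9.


Left to right (same or higher precedence on left)
Postfix: 1 6 + 9 +


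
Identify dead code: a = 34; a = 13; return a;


first assignment to a is overwritten before any read
Dead: 'a = 34'


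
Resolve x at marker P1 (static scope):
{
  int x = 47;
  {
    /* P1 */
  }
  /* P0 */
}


P1's block does not declare x; resolves to the enclosing declaration at depth 0
x = 47


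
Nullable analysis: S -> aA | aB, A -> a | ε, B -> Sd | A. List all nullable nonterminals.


A nonterminal is nullable iff some alternative derives ε (directly, or every symbol in it is nullable)
Nullable: {A, B}


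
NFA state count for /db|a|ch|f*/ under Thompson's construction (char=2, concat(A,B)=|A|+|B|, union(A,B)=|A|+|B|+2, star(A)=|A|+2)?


Syntax tree has 6 char leaf(s), 3 union(s), 1 star(s)
chars contribute 6×2 = 12; each union adds +2; each star adds +2
Total: 12 + 6 + 2 = 20 states


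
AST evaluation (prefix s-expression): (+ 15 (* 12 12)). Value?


Evaluate inner: (* 12 12) = 144
Evaluate root: (+ 15 144) = 159
Result: 159


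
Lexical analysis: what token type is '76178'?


Pattern: digits only
Type: INTEGER_LITERAL


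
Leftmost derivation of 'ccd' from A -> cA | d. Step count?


Derivation: A => cA => ccA => ccd
Steps: 3


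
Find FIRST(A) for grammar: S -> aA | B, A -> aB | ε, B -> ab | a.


Per alternative of A: FIRST(aB) = {a}; FIRST(ε) = {ε}
FIRST(A) = {a, ε}


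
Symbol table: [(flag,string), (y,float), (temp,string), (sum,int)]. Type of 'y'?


Lookup 'y' → type float


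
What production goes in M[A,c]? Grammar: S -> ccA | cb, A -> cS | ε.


For [A, c]: 'c' ∈ FIRST(cS)
Entry: A -> cS


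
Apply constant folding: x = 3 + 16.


3 + 16 = 19 at compile time
Optimized: x = 19


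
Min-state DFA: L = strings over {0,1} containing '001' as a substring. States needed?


KMP-style automaton: 3 progress states + 1 absorbing accept = 4
Minimal DFA: 4 states


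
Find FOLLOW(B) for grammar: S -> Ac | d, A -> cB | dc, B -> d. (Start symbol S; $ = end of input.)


$ ∈ FOLLOW(S). For each A -> αBβ: add FIRST(β)\{ε} to FOLLOW(B); if β nullable, add FOLLOW(A).
FOLLOW(B) = {c}


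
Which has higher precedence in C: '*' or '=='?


'*' is multiplicative (level 10); '==' is equality (level 6)
Higher level binds tighter
'*' has higher precedence than '=='


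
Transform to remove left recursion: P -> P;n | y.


Left-recursive alternatives: P;n; non-recursive: y
Introduce P': P -> yP', P' -> ;nP' | ε


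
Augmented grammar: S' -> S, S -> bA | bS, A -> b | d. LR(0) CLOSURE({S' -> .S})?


Start: S' -> .S
For each item with dot before a nonterminal B, add B -> .γ for every B-production
Closure: [S' -> .S, S -> .bA, S -> .bS]


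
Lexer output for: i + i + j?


Scan left to right, longest-match per lexeme
Tokens: ID(i), OP(+), ID(i), OP(+), ID(j)


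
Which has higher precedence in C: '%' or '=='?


'%' is multiplicative (level 10); '==' is equality (level 6)
Higher level binds tighter
'%' has higher precedence than '=='


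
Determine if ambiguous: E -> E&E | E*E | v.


'v&v*v' has two parse trees (no precedence encoded between & and *)
Ambiguous


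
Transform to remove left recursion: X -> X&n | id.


Left-recursive alternatives: X&n; non-recursive: id
Introduce X': X -> idX', X' -> &nX' | ε


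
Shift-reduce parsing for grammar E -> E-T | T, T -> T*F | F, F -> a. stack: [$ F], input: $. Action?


'F' (not preceded by T*) is the handle for T -> F
Action: reduce (T -> F)


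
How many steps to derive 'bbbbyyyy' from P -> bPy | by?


Derivation: P => bPy => bbPyy => bbbPyyy => bbbbyyyy
Steps: 4


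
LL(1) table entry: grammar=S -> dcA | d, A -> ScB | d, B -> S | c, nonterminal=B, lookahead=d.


For [B, d]: 'd' ∈ FIRST(S)
Entry: B -> S


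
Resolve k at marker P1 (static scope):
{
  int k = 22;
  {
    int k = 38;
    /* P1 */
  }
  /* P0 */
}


k declared in the same block as P1
k = 38


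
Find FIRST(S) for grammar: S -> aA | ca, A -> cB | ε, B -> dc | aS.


Per alternative of S: FIRST(aA) = {a}; FIRST(ca) = {c}
FIRST(S) = {a, c}


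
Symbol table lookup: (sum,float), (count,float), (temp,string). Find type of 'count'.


Lookup 'count' → type float


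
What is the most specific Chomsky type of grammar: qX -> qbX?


LHS has context (more than one symbol) and |LHS| ≤ |RHS|
Classification: Type 1 (Context-Sensitive)


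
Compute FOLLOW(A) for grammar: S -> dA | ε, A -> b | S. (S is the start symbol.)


$ ∈ FOLLOW(S). For each A -> αBβ: add FIRST(β)\{ε} to FOLLOW(B); if β nullable, add FOLLOW(A).
FOLLOW(A) = {$}


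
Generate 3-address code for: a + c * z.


Break into single-operator statements:
t1 = c * z
t2 = a + t1


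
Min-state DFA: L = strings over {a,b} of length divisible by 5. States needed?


Track length mod 5: states 0..4, accept at 0
Minimal DFA: 5 states


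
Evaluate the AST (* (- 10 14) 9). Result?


Evaluate inner: (- 10 14) = -4
Evaluate root: (* -4 9) = -36
Result: -36


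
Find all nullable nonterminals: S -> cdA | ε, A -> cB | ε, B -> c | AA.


A nonterminal is nullable iff some alternative derives ε (directly, or every symbol in it is nullable)
Nullable: {A, B, S}


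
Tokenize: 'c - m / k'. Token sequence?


Scan left to right, longest-match per lexeme
Tokens: ID(c), OP(-), ID(m), OP(/), ID(k)


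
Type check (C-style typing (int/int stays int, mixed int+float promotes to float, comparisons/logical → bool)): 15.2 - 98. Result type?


Operand types: float - int
Rule: mixed int/float promotes to float; int/int stays int
Result type: float


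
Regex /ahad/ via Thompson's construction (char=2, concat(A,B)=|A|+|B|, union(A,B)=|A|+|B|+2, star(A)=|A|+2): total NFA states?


Syntax tree has 4 char leaf(s), 0 union(s), 0 star(s)
chars contribute 4×2 = 8; each union adds +2; each star adds +2
Total: 8 + 0 + 0 = 8 states


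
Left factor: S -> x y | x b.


Common prefix: 'x'
Factored: S -> x S', S' -> y | b


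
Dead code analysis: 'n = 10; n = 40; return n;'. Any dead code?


first assignment to n is overwritten before any read
Dead: 'n = 10'


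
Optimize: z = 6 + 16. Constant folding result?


6 + 16 = 22 at compile time
Optimized: z = 22


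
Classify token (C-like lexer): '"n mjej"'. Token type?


Pattern: double-quoted sequence
Type: STRING_LITERAL


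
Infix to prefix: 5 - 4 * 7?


'*' binds tighter: tree is (- 5 (* 4 7))
Prefix: - 5 * 4 7


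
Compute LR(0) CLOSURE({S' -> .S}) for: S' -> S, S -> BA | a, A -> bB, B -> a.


Start: S' -> .S
For each item with dot before a nonterminal B, add B -> .γ for every B-production
Closure: [S' -> .S, S -> .BA, S -> .a, B -> .a]


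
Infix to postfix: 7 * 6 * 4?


Left to right (same or higher precedence on left)
Postfix: 7 6 * 4 *


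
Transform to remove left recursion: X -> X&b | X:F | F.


Left-recursive alternatives: X&b, X:F; non-recursive: F
Introduce X': X -> FX', X' -> &bX' | :FX' | ε


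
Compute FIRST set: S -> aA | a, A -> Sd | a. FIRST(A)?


Per alternative of A: FIRST(Sd) = {a}; FIRST(a) = {a}
FIRST(A) = {a}


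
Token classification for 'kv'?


Pattern: letter/underscore followed by alphanumerics, not a keyword
Type: IDENTIFIER


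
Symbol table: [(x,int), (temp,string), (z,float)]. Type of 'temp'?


Lookup 'temp' → type string


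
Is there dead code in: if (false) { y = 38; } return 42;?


condition is constant false, so the whole block is unreachable
Dead: 'if (false) { y = 38; }'


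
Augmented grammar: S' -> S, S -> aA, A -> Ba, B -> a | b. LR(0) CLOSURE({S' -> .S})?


Start: S' -> .S
For each item with dot before a nonterminal B, add B -> .γ for every B-production
Closure: [S' -> .S, S -> .aA]


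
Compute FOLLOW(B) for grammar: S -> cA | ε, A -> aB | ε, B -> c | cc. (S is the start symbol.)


$ ∈ FOLLOW(S). For each A -> αBβ: add FIRST(β)\{ε} to FOLLOW(B); if β nullable, add FOLLOW(A).
FOLLOW(B) = {$}


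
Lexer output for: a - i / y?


Scan left to right, longest-match per lexeme
Tokens: ID(a), OP(-), ID(i), OP(/), ID(y)


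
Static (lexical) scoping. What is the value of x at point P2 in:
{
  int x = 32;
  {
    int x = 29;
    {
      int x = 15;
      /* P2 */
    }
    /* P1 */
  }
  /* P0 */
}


x declared in the same block as P2
x = 15
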